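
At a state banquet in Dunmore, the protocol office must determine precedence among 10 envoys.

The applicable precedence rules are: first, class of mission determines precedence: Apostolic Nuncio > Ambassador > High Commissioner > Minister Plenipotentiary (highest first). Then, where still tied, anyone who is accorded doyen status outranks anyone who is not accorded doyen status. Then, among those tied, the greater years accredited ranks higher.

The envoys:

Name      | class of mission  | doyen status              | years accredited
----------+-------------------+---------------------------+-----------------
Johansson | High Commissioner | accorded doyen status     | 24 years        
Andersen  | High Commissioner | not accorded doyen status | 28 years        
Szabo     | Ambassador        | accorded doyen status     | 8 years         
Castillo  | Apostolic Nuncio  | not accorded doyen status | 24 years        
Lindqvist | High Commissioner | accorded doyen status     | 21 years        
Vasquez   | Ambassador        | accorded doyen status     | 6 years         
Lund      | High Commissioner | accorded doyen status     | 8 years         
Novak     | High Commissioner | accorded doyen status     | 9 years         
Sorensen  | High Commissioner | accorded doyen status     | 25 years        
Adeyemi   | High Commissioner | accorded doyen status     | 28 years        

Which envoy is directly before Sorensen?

By class of mission: Castillo (Apostolic Nuncio); then Szabo and Vasquez (Ambassador); then Adeyemi, Sorensen, Johansson, Lindqvist, Novak, Lund and Andersen (High Commissioner).
Szabo and Vasquez are each accorded doyen status, so the next rule applies.
Among Szabo and Vasquez, by years accredited (higher first): Szabo (8 years) before Vasquez (6 years).
Among Adeyemi, Sorensen, Johansson, Lindqvist, Novak, Lund and Andersen, accorded doyen status before not accorded doyen status: Adeyemi, Sorensen, Johansson, Lindqvist, Novak and Lund (accorded doyen status) before Andersen (not accorded doyen status).
Among Adeyemi, Sorensen, Johansson, Lindqvist, Novak and Lund, by years accredited (higher first): Adeyemi (28 years) before Sorensen (25 years) before Johansson (24 years) before Lindqvist (21 years) before Novak (9 years) before Lund (8 years).
Order: Castillo, Szabo, Vasquez, Adeyemi, Sorensen, Johansson, Lindqvist, Novak, Lund, Andersen.

Adeyemi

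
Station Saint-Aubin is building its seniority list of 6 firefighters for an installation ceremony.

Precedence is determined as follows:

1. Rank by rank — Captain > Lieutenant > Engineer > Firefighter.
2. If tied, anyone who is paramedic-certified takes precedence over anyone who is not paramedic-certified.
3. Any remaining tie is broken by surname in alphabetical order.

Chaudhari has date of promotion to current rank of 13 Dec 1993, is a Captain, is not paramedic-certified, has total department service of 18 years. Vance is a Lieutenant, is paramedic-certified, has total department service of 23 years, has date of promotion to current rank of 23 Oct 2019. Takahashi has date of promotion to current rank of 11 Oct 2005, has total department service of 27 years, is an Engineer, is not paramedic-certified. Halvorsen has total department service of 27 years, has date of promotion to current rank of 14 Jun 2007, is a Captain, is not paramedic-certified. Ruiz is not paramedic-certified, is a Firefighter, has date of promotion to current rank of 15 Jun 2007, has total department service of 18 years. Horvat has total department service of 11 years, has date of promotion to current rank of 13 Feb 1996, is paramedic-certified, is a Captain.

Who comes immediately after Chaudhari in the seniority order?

Halvorsen

By rank: Horvat, Chaudhari and Halvorsen (Captain); then Vance (Lieutenant); then Takahashi (Engineer); then Ruiz (Firefighter).
Among Horvat, Chaudhari and Halvorsen, paramedic-certified before not paramedic-certified: Horvat (paramedic-certified) before Chaudhari and Halvorsen (not paramedic-certified).
Among Chaudhari and Halvorsen, alphabetically by surname: Chaudhari before Halvorsen.
Order: Horvat, Chaudhari, Halvorsen, Vance, Takahashi, Ruiz.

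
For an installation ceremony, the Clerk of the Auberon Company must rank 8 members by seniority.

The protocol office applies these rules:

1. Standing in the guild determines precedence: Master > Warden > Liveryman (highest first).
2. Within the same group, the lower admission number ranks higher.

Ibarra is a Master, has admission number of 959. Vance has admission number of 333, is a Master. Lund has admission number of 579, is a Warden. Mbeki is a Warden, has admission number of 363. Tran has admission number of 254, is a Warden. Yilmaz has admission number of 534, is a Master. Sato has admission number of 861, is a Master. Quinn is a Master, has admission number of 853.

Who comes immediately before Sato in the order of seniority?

Quinn

By standing in the guild: Vance, Yilmaz, Quinn, Sato and Ibarra (Master); then Tran, Mbeki and Lund (Warden).
Among Vance, Yilmaz, Quinn, Sato and Ibarra, by admission number (lower first): Vance (333) before Yilmaz (534) before Quinn (853) before Sato (861) before Ibarra (959).
Among Tran, Mbeki and Lund, by admission number (lower first): Tran (254) before Mbeki (363) before Lund (579).
Order: Vance, Yilmaz, Quinn, Sato, Ibarra, Tran, Mbeki, Lund.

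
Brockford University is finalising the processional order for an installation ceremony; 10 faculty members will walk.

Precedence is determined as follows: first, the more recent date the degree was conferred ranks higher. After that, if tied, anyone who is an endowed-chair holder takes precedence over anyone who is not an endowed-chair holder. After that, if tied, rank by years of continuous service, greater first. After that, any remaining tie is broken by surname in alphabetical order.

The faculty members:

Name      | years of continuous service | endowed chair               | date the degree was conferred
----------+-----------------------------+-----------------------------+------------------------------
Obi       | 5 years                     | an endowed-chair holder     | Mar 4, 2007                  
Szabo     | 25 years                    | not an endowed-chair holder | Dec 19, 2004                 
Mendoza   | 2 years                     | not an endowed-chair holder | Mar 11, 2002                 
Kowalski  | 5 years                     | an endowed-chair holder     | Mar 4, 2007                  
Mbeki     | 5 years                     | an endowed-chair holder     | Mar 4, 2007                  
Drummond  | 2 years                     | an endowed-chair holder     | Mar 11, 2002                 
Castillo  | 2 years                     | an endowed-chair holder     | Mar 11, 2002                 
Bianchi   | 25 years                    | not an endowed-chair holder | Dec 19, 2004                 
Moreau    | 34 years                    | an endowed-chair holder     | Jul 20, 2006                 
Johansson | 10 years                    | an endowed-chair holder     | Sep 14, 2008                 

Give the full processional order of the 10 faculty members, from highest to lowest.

Johansson, Kowalski, Mbeki, Obi, Moreau, Bianchi, Szabo, Castillo, Drummond, Mendoza

By date the degree was conferred (later first): Johansson (Sep 14, 2008); then Kowalski, Mbeki and Obi (each Mar 4, 2007); then Moreau (Jul 20, 2006); then Bianchi and Szabo (both Dec 19, 2004); then Castillo, Drummond and Mendoza (each Mar 11, 2002).
Kowalski, Mbeki and Obi are each an endowed-chair holder, so the next rule applies.
Kowalski, Mbeki and Obi all have years of continuous service 5 years, so the next rule applies.
Among Kowalski, Mbeki and Obi, alphabetically by surname: Kowalski before Mbeki before Obi.
Bianchi and Szabo are each not an endowed-chair holder, so the next rule applies.
Bianchi and Szabo both have years of continuous service 25 years, so the next rule applies.
Among Bianchi and Szabo, alphabetically by surname: Bianchi before Szabo.
Among Castillo, Drummond and Mendoza, an endowed-chair holder before not an endowed-chair holder: Castillo and Drummond (an endowed-chair holder) before Mendoza (not an endowed-chair holder).
Castillo and Drummond both have years of continuous service 2 years, so the next rule applies.
Among Castillo and Drummond, alphabetically by surname: Castillo before Drummond.
Full order: Johansson, Kowalski, Mbeki, Obi, Moreau, Bianchi, Szabo, Castillo, Drummond, Mendoza.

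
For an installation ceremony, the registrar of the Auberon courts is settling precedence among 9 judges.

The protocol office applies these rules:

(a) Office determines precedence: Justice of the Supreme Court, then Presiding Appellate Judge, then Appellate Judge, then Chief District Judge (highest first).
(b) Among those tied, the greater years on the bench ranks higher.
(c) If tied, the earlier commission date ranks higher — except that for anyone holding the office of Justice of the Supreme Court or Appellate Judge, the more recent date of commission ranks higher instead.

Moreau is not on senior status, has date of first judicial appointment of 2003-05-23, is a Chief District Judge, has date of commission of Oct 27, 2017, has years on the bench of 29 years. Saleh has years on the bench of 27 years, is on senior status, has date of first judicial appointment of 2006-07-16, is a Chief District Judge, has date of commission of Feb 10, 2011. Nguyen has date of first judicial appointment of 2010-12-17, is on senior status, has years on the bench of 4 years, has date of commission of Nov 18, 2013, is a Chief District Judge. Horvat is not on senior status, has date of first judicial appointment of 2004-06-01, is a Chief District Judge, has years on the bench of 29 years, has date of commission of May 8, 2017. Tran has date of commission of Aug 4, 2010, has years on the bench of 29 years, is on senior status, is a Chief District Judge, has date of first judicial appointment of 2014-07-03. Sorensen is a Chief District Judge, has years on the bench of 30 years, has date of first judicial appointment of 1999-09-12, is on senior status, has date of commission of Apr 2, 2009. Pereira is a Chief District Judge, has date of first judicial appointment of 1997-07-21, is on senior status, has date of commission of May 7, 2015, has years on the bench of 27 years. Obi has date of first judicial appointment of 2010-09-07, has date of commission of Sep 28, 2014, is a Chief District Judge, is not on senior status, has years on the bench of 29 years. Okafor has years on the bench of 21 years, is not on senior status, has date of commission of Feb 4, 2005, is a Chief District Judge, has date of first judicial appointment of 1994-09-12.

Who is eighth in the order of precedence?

Okafor

By office: Sorensen, Tran, Obi, Horvat, Moreau, Saleh, Pereira, Okafor and Nguyen (Chief District Judge).
Among Sorensen, Tran, Obi, Horvat, Moreau, Saleh, Pereira, Okafor and Nguyen, by years on the bench (higher first): Sorensen (30 years) before Tran, Obi, Horvat and Moreau (29 years) before Saleh and Pereira (27 years) before Okafor (21 years) before Nguyen (4 years).
Among Tran, Obi, Horvat and Moreau, by date of commission (earlier first): Tran (Aug 4, 2010) before Obi (Sep 28, 2014) before Horvat (May 8, 2017) before Moreau (Oct 27, 2017).
Among Saleh and Pereira, by date of commission (earlier first): Saleh (Feb 10, 2011) before Pereira (May 7, 2015).
Order: Sorensen, Tran, Obi, Horvat, Moreau, Saleh, Pereira, Okafor, Nguyen.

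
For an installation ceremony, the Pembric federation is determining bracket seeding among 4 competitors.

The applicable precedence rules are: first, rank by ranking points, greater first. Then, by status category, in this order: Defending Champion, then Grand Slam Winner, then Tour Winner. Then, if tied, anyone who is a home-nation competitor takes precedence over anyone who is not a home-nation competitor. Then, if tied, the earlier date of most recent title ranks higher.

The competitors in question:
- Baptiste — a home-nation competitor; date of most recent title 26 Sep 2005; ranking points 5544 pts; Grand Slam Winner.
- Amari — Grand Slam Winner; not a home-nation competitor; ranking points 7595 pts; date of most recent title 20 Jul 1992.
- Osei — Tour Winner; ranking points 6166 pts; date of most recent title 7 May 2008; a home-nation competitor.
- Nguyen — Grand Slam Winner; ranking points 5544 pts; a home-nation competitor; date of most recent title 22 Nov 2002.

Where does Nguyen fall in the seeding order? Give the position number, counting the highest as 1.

3

By ranking points (higher first): Amari (7595 pts); then Osei (6166 pts); then Nguyen and Baptiste (both 5544 pts).
Nguyen and Baptiste are each Grand Slam Winner, so the next rule applies.
Nguyen and Baptiste are each a home-nation competitor, so the next rule applies.
Among Nguyen and Baptiste, by date of most recent title (earlier first): Nguyen (22 Nov 2002) before Baptiste (26 Sep 2005).
Order: Amari, Osei, Nguyen, Baptiste. So position 3.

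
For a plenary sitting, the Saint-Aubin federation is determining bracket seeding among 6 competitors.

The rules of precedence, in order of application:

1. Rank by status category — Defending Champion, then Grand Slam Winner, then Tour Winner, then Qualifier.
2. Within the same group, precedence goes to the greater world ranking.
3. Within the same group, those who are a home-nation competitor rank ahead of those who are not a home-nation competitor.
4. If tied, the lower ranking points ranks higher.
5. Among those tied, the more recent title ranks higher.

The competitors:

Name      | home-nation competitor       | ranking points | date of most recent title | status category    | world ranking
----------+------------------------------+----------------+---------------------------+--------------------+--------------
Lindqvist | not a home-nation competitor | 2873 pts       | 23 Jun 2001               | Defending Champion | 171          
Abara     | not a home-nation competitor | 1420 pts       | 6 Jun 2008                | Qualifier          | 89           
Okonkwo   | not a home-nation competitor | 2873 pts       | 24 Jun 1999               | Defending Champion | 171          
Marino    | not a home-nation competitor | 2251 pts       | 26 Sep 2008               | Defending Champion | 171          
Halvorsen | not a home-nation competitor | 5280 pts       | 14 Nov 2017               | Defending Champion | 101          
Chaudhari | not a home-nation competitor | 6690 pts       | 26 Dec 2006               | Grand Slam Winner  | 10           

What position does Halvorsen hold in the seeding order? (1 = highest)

4

By status category: Marino, Lindqvist, Okonkwo and Halvorsen (Defending Champion); then Chaudhari (Grand Slam Winner); then Abara (Qualifier).
Among Marino, Lindqvist, Okonkwo and Halvorsen, by world ranking (higher first): Marino, Lindqvist and Okonkwo (171) before Halvorsen (101).
Marino, Lindqvist and Okonkwo are each not a home-nation competitor, so the next rule applies.
Among Marino, Lindqvist and Okonkwo, by ranking points (lower first): Marino (2251 pts) before Lindqvist and Okonkwo (2873 pts).
Among Lindqvist and Okonkwo, by date of most recent title (later first): Lindqvist (23 Jun 2001) before Okonkwo (24 Jun 1999).
Order: Marino, Lindqvist, Okonkwo, Halvorsen, Chaudhari, Abara. So position 4.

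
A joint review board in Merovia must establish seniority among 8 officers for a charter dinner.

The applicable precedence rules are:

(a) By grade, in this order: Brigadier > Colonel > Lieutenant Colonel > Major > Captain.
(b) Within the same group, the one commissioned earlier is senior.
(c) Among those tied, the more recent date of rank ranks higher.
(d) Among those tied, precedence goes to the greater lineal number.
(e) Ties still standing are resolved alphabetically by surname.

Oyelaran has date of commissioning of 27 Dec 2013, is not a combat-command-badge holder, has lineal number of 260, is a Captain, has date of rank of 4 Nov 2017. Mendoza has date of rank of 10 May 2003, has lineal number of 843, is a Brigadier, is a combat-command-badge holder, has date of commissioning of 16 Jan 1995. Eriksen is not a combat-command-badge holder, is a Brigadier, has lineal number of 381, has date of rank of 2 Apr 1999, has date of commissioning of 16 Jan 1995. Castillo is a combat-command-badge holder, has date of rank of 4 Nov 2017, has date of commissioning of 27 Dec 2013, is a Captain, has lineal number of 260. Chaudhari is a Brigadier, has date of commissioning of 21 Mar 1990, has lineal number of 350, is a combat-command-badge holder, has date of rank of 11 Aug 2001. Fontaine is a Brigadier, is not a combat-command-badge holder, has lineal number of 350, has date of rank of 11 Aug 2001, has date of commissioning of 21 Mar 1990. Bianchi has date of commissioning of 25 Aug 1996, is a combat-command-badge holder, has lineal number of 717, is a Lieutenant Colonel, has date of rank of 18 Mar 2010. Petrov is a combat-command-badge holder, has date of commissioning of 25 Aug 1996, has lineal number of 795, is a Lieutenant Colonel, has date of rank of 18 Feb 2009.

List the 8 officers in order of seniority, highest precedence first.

By grade: Chaudhari, Fontaine, Mendoza and Eriksen (Brigadier); then Bianchi and Petrov (Lieutenant Colonel); then Castillo and Oyelaran (Captain).
Among Chaudhari, Fontaine, Mendoza and Eriksen, by date of commissioning (earlier first): Chaudhari and Fontaine (21 Mar 1990) before Mendoza and Eriksen (16 Jan 1995).
Chaudhari and Fontaine both have date of rank 11 Aug 2001, so the next rule applies.
Chaudhari and Fontaine both have lineal number 350, so the next rule applies.
Among Chaudhari and Fontaine, alphabetically by surname: Chaudhari before Fontaine.
Among Mendoza and Eriksen, by date of rank (later first): Mendoza (10 May 2003) before Eriksen (2 Apr 1999).
Bianchi and Petrov both have date of commissioning 25 Aug 1996, so the next rule applies.
Among Bianchi and Petrov, by date of rank (later first): Bianchi (18 Mar 2010) before Petrov (18 Feb 2009).
Castillo and Oyelaran both have date of commissioning 27 Dec 2013, so the next rule applies.
Castillo and Oyelaran both have date of rank 4 Nov 2017, so the next rule applies.
Castillo and Oyelaran both have lineal number 260, so the next rule applies.
Among Castillo and Oyelaran, alphabetically by surname: Castillo before Oyelaran.
Full order: Chaudhari, Fontaine, Mendoza, Eriksen, Bianchi, Petrov, Castillo, Oyelaran.

Chaudhari, Fontaine, Mendoza, Eriksen, Bianchi, Petrov, Castillo, Oyelaran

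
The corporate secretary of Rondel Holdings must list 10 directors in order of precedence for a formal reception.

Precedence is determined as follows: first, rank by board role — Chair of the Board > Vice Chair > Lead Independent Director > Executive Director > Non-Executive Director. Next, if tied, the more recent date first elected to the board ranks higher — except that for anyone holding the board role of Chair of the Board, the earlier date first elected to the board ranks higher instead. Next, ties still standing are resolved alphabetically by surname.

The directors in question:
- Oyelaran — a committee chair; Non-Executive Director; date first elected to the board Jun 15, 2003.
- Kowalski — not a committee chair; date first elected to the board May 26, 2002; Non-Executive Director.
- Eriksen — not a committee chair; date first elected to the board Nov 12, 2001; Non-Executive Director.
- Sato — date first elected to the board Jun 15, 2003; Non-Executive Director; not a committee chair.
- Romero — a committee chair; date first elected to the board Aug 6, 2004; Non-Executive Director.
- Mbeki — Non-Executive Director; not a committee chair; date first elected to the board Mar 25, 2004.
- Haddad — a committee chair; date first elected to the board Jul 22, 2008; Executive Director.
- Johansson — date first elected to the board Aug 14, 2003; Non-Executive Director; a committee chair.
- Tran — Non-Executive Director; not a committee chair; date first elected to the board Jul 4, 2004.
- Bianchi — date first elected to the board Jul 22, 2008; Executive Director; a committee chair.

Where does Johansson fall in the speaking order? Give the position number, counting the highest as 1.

6

By board role: Bianchi and Haddad (Executive Director); then Romero, Tran, Mbeki, Johansson, Oyelaran, Sato, Kowalski and Eriksen (Non-Executive Director).
Bianchi and Haddad both have date first elected to the board Jul 22, 2008, so the next rule applies.
Among Bianchi and Haddad, alphabetically by surname: Bianchi before Haddad.
Among Romero, Tran, Mbeki, Johansson, Oyelaran, Sato, Kowalski and Eriksen, by date first elected to the board (later first): Romero (Aug 6, 2004) before Tran (Jul 4, 2004) before Mbeki (Mar 25, 2004) before Johansson (Aug 14, 2003) before Oyelaran and Sato (Jun 15, 2003) before Kowalski (May 26, 2002) before Eriksen (Nov 12, 2001).
Among Oyelaran and Sato, alphabetically by surname: Oyelaran before Sato.
Order: Bianchi, Haddad, Romero, Tran, Mbeki, Johansson, Oyelaran, Sato, Kowalski, Eriksen. So position 6.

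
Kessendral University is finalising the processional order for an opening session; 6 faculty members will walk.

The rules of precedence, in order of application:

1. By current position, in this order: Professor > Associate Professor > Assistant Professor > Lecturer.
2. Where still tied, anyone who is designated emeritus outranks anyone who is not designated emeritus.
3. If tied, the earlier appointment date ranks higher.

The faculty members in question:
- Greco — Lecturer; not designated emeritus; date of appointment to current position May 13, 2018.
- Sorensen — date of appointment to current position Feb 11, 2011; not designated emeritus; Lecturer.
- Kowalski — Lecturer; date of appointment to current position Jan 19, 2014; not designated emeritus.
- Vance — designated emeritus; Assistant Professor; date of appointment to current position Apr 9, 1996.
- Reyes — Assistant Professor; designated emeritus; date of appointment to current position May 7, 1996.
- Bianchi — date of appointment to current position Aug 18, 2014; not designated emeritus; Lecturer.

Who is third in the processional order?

By current position: Vance and Reyes (Assistant Professor); then Sorensen, Kowalski, Bianchi and Greco (Lecturer).
Vance and Reyes are each designated emeritus, so the next rule applies.
Among Vance and Reyes, by date of appointment to current position (earlier first): Vance (Apr 9, 1996) before Reyes (May 7, 1996).
Sorensen, Kowalski, Bianchi and Greco are each not designated emeritus, so the next rule applies.
Among Sorensen, Kowalski, Bianchi and Greco, by date of appointment to current position (earlier first): Sorensen (Feb 11, 2011) before Kowalski (Jan 19, 2014) before Bianchi (Aug 18, 2014) before Greco (May 13, 2018).
Order: Vance, Reyes, Sorensen, Kowalski, Bianchi, Greco.

Sorensen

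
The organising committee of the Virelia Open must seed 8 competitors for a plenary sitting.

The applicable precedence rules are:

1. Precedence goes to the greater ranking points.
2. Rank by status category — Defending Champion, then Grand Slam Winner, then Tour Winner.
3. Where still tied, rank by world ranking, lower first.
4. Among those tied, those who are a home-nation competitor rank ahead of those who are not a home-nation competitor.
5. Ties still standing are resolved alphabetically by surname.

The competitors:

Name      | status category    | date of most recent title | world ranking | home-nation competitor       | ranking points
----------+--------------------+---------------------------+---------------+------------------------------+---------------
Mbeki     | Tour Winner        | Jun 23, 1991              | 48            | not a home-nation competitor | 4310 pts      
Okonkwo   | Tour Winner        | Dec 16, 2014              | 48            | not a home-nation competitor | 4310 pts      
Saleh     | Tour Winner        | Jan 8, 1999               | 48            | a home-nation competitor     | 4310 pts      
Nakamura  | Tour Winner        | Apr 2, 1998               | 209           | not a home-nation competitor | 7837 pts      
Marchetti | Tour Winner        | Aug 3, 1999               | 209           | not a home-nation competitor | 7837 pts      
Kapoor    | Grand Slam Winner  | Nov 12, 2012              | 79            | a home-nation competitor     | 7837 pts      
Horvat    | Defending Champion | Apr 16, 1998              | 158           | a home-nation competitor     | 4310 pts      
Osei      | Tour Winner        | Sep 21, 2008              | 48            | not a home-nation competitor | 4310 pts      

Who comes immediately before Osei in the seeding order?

By ranking points (higher first): Kapoor, Marchetti and Nakamura (each 7837 pts); then Horvat, Saleh, Mbeki, Okonkwo and Osei (each 4310 pts).
Among Kapoor, Marchetti and Nakamura, by status category: Kapoor (Grand Slam Winner) before Marchetti and Nakamura (Tour Winner).
Marchetti and Nakamura both have world ranking 209, so the next rule applies.
Marchetti and Nakamura are each not a home-nation competitor, so the next rule applies.
Among Marchetti and Nakamura, alphabetically by surname: Marchetti before Nakamura.
Among Horvat, Saleh, Mbeki, Okonkwo and Osei, by status category: Horvat (Defending Champion) before Saleh, Mbeki, Okonkwo and Osei (Tour Winner).
Saleh, Mbeki, Okonkwo and Osei all have world ranking 48, so the next rule applies.
Among Saleh, Mbeki, Okonkwo and Osei, a home-nation competitor before not a home-nation competitor: Saleh (a home-nation competitor) before Mbeki, Okonkwo and Osei (not a home-nation competitor).
Among Mbeki, Okonkwo and Osei, alphabetically by surname: Mbeki before Okonkwo before Osei.
Order: Kapoor, Marchetti, Nakamura, Horvat, Saleh, Mbeki, Okonkwo, Osei.

Okonkwo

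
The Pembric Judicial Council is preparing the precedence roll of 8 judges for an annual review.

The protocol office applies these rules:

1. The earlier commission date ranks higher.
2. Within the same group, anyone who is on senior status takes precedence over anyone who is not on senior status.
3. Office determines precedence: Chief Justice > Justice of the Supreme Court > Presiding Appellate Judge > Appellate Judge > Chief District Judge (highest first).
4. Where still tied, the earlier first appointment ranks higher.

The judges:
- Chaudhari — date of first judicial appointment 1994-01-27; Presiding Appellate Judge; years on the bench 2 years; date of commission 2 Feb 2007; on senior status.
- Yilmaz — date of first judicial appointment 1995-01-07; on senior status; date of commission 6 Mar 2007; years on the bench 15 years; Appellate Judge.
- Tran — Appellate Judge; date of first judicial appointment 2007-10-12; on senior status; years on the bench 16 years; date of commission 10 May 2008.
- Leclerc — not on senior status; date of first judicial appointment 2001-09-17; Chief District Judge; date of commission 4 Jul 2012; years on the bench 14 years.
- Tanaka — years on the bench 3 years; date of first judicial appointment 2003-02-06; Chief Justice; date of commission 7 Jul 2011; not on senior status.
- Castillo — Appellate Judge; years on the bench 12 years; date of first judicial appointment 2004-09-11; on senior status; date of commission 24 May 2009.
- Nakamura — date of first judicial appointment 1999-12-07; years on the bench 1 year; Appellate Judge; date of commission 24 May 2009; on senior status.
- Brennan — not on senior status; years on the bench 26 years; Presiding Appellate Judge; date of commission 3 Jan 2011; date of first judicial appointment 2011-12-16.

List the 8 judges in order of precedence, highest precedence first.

By date of commission (earlier first): Chaudhari (2 Feb 2007); then Yilmaz (6 Mar 2007); then Tran (10 May 2008); then Nakamura and Castillo (both 24 May 2009); then Brennan (3 Jan 2011); then Tanaka (7 Jul 2011); then Leclerc (4 Jul 2012).
Nakamura and Castillo are each on senior status, so the next rule applies.
Nakamura and Castillo are each Appellate Judge, so the next rule applies.
Among Nakamura and Castillo, by date of first judicial appointment (earlier first): Nakamura (1999-12-07) before Castillo (2004-09-11).
Full order: Chaudhari, Yilmaz, Tran, Nakamura, Castillo, Brennan, Tanaka, Leclerc.

Chaudhari, Yilmaz, Tran, Nakamura, Castillo, Brennan, Tanaka, Leclerc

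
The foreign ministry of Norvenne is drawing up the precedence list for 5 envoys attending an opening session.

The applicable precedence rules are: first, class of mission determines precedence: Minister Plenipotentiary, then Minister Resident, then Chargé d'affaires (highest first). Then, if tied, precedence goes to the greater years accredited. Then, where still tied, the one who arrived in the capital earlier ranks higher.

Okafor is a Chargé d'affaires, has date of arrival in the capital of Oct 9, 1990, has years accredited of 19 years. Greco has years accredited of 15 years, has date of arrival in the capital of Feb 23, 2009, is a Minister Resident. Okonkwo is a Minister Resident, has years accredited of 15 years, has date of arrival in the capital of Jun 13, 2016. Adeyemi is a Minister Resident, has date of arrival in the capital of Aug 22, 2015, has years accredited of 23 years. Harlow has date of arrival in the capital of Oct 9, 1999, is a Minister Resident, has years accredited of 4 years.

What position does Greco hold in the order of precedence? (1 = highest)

By class of mission: Adeyemi, Greco, Okonkwo and Harlow (Minister Resident); then Okafor (Chargé d'affaires).
Among Adeyemi, Greco, Okonkwo and Harlow, by years accredited (higher first): Adeyemi (23 years) before Greco and Okonkwo (15 years) before Harlow (4 years).
Among Greco and Okonkwo, by date of arrival in the capital (earlier first): Greco (Feb 23, 2009) before Okonkwo (Jun 13, 2016).
Order: Adeyemi, Greco, Okonkwo, Harlow, Okafor. So position 2.

2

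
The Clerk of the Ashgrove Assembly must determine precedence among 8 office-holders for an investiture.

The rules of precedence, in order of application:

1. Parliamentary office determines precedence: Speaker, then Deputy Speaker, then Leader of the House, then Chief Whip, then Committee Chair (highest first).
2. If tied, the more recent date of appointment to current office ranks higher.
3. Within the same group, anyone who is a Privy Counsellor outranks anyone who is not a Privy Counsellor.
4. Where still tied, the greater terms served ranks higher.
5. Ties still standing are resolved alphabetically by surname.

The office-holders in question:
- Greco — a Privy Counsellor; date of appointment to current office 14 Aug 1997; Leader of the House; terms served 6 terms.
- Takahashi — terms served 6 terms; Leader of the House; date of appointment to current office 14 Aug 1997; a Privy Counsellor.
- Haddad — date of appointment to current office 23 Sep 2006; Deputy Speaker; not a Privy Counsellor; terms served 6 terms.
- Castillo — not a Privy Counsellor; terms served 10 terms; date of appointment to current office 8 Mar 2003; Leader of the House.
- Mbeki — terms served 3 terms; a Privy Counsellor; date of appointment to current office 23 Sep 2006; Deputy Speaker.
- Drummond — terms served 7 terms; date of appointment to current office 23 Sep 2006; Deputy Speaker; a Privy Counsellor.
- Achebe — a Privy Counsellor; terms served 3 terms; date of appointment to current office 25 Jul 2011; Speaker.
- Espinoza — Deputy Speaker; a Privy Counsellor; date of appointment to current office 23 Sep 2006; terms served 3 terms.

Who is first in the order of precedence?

By parliamentary office: Achebe (Speaker); then Drummond, Espinoza, Mbeki and Haddad (Deputy Speaker); then Castillo, Greco and Takahashi (Leader of the House).
Drummond, Espinoza, Mbeki and Haddad all have date of appointment to current office 23 Sep 2006, so the next rule applies.
Among Drummond, Espinoza, Mbeki and Haddad, a Privy Counsellor before not a Privy Counsellor: Drummond, Espinoza and Mbeki (a Privy Counsellor) before Haddad (not a Privy Counsellor).
Among Drummond, Espinoza and Mbeki, by terms served (higher first): Drummond (7 terms) before Espinoza and Mbeki (3 terms).
Among Espinoza and Mbeki, alphabetically by surname: Espinoza before Mbeki.
Among Castillo, Greco and Takahashi, by date of appointment to current office (later first): Castillo (8 Mar 2003) before Greco and Takahashi (14 Aug 1997).
Greco and Takahashi are each a Privy Counsellor, so the next rule applies.
Greco and Takahashi both have terms served 6 terms, so the next rule applies.
Among Greco and Takahashi, alphabetically by surname: Greco before Takahashi.
Order: Achebe, Drummond, Espinoza, Mbeki, Haddad, Castillo, Greco, Takahashi.

Achebe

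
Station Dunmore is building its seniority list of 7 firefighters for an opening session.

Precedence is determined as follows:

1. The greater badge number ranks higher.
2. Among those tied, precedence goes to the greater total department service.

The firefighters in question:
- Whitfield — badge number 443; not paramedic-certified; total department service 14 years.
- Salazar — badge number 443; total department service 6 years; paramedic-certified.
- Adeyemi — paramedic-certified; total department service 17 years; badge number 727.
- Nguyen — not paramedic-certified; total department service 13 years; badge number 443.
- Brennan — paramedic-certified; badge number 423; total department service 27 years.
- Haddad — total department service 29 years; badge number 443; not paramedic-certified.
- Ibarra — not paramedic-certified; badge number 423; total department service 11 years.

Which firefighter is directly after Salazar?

Brennan

By badge number (higher first): Adeyemi (727); then Haddad, Whitfield, Nguyen and Salazar (each 443); then Brennan and Ibarra (both 423).
Among Haddad, Whitfield, Nguyen and Salazar, by total department service (higher first): Haddad (29 years) before Whitfield (14 years) before Nguyen (13 years) before Salazar (6 years).
Among Brennan and Ibarra, by total department service (higher first): Brennan (27 years) before Ibarra (11 years).
Order: Adeyemi, Haddad, Whitfield, Nguyen, Salazar, Brennan, Ibarra.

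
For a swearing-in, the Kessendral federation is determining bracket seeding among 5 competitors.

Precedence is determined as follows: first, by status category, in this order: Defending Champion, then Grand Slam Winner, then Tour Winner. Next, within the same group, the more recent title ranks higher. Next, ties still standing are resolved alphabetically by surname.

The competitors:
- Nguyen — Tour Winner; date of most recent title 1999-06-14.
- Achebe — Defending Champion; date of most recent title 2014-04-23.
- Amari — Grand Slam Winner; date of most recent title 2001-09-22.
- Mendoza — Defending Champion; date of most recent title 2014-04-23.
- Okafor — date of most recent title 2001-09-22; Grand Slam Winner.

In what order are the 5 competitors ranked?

Achebe, Mendoza, Amari, Okafor, Nguyen

By status category: Achebe and Mendoza (Defending Champion); then Amari and Okafor (Grand Slam Winner); then Nguyen (Tour Winner).
Achebe and Mendoza both have date of most recent title 2014-04-23, so the next rule applies.
Among Achebe and Mendoza, alphabetically by surname: Achebe before Mendoza.
Amari and Okafor both have date of most recent title 2001-09-22, so the next rule applies.
Among Amari and Okafor, alphabetically by surname: Amari before Okafor.
Full order: Achebe, Mendoza, Amari, Okafor, Nguyen.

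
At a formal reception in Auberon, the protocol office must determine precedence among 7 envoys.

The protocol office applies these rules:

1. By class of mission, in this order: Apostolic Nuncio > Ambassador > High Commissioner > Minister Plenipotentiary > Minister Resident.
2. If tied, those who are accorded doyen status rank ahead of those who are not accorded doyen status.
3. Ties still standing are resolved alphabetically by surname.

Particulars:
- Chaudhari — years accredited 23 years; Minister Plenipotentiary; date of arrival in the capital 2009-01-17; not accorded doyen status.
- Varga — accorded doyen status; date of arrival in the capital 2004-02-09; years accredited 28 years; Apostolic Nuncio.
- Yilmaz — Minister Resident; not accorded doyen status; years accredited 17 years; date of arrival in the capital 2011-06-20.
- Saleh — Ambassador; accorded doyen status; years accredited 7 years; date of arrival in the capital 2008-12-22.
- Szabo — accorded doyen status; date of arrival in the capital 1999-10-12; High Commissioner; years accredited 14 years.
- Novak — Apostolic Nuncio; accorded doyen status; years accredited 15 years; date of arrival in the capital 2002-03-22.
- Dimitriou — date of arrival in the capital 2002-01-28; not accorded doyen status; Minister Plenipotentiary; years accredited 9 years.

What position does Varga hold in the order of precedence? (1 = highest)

By class of mission: Novak and Varga (Apostolic Nuncio); then Saleh (Ambassador); then Szabo (High Commissioner); then Chaudhari and Dimitriou (Minister Plenipotentiary); then Yilmaz (Minister Resident).
Novak and Varga are each accorded doyen status, so the next rule applies.
Among Novak and Varga, alphabetically by surname: Novak before Varga.
Chaudhari and Dimitriou are each not accorded doyen status, so the next rule applies.
Among Chaudhari and Dimitriou, alphabetically by surname: Chaudhari before Dimitriou.
Order: Novak, Varga, Saleh, Szabo, Chaudhari, Dimitriou, Yilmaz. So position 2.

2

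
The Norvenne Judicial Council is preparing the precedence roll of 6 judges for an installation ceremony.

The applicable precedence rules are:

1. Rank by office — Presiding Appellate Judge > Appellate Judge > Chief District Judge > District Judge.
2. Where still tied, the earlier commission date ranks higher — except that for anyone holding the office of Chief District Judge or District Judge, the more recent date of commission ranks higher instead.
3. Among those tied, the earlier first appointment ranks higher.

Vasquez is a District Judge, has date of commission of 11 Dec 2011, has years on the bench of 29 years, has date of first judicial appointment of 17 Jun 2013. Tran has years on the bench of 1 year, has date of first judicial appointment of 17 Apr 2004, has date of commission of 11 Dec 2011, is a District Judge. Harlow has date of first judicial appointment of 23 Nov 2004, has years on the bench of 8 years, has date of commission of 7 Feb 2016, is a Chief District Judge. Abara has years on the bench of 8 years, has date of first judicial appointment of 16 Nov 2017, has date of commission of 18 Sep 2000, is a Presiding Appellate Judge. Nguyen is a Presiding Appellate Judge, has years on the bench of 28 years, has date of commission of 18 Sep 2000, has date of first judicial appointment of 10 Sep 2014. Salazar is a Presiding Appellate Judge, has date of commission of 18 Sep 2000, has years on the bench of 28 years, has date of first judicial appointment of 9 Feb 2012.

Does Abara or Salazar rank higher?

Salazar

By office: Salazar, Nguyen and Abara (Presiding Appellate Judge); then Harlow (Chief District Judge); then Tran and Vasquez (District Judge).
Salazar, Nguyen and Abara all have date of commission 18 Sep 2000, so the next rule applies.
Among Salazar, Nguyen and Abara, by date of first judicial appointment (earlier first): Salazar (9 Feb 2012) before Nguyen (10 Sep 2014) before Abara (16 Nov 2017).
Tran and Vasquez both have date of commission 11 Dec 2011, so the next rule applies.
Among Tran and Vasquez, by date of first judicial appointment (earlier first): Tran (17 Apr 2004) before Vasquez (17 Jun 2013).
So Salazar takes precedence.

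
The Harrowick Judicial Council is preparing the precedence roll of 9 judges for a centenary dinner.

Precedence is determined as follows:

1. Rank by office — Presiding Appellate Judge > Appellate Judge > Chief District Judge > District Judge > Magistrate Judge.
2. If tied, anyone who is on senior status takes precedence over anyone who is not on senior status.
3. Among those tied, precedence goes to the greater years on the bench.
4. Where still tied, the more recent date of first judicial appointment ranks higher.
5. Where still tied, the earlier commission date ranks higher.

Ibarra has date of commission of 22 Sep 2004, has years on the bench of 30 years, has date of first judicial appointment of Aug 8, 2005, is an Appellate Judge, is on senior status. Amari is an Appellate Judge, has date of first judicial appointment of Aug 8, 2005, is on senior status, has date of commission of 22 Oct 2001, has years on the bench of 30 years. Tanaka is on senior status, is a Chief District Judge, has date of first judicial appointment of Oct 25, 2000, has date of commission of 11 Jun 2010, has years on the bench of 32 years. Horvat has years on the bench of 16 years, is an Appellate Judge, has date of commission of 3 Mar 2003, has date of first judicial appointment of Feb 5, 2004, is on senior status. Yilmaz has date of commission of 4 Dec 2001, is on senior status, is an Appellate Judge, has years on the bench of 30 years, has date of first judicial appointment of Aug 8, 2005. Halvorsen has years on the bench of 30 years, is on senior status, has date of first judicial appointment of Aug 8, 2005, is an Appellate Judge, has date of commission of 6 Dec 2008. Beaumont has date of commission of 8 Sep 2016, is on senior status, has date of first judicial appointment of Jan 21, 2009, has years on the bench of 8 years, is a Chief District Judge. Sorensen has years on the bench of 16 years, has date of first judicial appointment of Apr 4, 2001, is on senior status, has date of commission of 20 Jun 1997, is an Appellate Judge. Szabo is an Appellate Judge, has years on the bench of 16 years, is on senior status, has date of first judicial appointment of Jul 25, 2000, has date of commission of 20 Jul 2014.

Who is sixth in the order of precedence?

Sorensen

By office: Amari, Yilmaz, Ibarra, Halvorsen, Horvat, Sorensen and Szabo (Appellate Judge); then Tanaka and Beaumont (Chief District Judge).
Amari, Yilmaz, Ibarra, Halvorsen, Horvat, Sorensen and Szabo are each on senior status, so the next rule applies.
Among Amari, Yilmaz, Ibarra, Halvorsen, Horvat, Sorensen and Szabo, by years on the bench (higher first): Amari, Yilmaz, Ibarra and Halvorsen (30 years) before Horvat, Sorensen and Szabo (16 years).
Amari, Yilmaz, Ibarra and Halvorsen all have date of first judicial appointment Aug 8, 2005, so the next rule applies.
Among Amari, Yilmaz, Ibarra and Halvorsen, by date of commission (earlier first): Amari (22 Oct 2001) before Yilmaz (4 Dec 2001) before Ibarra (22 Sep 2004) before Halvorsen (6 Dec 2008).
Among Horvat, Sorensen and Szabo, by date of first judicial appointment (later first): Horvat (Feb 5, 2004) before Sorensen (Apr 4, 2001) before Szabo (Jul 25, 2000).
Tanaka and Beaumont are each on senior status, so the next rule applies.
Among Tanaka and Beaumont, by years on the bench (higher first): Tanaka (32 years) before Beaumont (8 years).
Order: Amari, Yilmaz, Ibarra, Halvorsen, Horvat, Sorensen, Szabo, Tanaka, Beaumont.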